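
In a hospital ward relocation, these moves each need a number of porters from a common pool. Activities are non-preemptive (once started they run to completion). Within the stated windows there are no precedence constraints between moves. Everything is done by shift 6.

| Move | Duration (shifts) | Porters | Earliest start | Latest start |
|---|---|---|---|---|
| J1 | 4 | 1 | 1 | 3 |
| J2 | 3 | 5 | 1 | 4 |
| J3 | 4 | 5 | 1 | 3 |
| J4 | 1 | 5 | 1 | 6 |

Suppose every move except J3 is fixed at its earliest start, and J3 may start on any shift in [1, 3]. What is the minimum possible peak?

11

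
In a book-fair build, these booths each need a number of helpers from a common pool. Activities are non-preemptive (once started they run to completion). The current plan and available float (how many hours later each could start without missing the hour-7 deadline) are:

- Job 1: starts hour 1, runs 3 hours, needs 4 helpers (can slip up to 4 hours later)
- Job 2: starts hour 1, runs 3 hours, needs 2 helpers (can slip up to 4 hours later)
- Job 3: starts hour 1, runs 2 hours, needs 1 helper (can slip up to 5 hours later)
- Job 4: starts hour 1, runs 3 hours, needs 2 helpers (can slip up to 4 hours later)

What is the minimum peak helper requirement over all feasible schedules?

5

Early-start (Job 1@1, Job 2@1, Job 3@1, Job 4@1) gives peak 9: h1:9  h2:9  h3:8  h4:0  h5:0  h6:0  h7:0.
Shift Job 2→4, Job 4→4.
Schedule Job 1@1, Job 2@4, Job 3@1, Job 4@4: h1:5  h2:5  h3:4  h4:4  h5:4  h6:4  h7:0 — peak 5.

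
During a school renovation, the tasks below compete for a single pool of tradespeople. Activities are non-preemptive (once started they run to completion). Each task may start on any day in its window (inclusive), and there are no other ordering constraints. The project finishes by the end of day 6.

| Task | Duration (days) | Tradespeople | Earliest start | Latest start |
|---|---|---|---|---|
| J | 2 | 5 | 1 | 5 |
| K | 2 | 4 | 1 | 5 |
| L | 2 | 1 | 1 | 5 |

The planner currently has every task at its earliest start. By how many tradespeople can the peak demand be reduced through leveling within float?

Early-start peak: d1:10  d2:10  d3:0  d4:0  d5:0  d6:0 ⇒ 10.
Leveled (J@1, K@3, L@3): d1:5  d2:5  d3:5  d4:5  d5:0  d6:0 ⇒ 5.
Reduction 10 − 5 = 5.

5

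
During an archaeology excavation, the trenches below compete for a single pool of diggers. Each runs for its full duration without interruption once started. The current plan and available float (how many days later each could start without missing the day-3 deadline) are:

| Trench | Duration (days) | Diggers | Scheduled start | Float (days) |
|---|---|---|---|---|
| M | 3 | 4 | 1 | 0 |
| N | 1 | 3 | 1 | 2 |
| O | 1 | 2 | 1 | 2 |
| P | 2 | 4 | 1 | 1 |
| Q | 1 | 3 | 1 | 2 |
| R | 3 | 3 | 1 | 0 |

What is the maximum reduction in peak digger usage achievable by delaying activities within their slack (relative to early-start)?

6

Early-start peak: d1:19  d2:11  d3:7 ⇒ 19.
Leveled (M@1, N@1, O@2, P@2, Q@1, R@1): d1:13  d2:13  d3:11 ⇒ 13.
Reduction 19 − 13 = 6.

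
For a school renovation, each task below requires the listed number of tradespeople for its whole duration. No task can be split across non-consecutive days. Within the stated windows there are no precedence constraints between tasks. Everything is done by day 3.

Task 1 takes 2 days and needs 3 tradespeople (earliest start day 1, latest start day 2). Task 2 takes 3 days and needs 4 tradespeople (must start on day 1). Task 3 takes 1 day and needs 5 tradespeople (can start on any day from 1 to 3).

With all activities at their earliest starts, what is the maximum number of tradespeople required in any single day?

12

Early-start schedule: Task 1@1, Task 2@1, Task 3@1.
Load per day: day 1: 12, day 2: 7, day 3: 4.
Peak is 12.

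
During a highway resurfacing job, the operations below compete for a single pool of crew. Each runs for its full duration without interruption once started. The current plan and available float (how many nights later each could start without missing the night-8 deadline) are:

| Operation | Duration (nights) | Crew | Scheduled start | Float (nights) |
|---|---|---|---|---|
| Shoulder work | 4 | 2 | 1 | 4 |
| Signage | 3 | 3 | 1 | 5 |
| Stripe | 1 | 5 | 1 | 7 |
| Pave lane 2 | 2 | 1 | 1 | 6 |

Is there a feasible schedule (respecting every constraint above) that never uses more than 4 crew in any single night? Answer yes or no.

no

The minimum achievable peak is 5; 4 < 5, so no feasible schedule stays within the cap.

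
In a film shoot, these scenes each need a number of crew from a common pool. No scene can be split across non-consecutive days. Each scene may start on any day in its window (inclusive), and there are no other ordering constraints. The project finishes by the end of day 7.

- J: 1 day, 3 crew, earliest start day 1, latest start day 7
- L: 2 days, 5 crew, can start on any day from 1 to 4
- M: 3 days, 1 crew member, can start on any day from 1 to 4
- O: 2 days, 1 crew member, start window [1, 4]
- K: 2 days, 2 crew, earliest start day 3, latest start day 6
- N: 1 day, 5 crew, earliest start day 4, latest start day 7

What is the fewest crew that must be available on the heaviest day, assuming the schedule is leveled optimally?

5

Early-start (J@1, L@1, M@1, O@1, K@3, N@4) gives peak 10: d1:10  d2:7  d3:3  d4:7  d5:0  d6:0  d7:0.
Shift L→2, M→4, O→4, K→4, N→7.
Schedule J@1, L@2, M@4, O@4, K@4, N@7: d1:3  d2:5  d3:5  d4:4  d5:4  d6:1  d7:5 — peak 5.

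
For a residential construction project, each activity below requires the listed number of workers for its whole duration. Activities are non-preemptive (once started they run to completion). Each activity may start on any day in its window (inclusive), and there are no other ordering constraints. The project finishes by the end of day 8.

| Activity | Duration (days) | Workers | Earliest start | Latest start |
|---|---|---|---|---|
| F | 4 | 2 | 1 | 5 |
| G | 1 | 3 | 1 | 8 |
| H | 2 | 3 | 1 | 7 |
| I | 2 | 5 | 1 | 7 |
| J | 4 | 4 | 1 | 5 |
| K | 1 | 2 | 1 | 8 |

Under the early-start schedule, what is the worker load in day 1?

19

At early start, day 1 has: F, G, H, I, J, K.
Demand: 2 + 3 + 3 + 5 + 4 + 2 = 19.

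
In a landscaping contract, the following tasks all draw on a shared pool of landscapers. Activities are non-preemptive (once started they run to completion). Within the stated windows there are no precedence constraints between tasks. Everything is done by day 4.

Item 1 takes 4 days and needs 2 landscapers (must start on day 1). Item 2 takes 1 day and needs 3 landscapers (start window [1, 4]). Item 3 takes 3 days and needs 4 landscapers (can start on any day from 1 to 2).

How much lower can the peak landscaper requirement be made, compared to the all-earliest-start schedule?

Early-start peak: d1:9  d2:6  d3:6  d4:2 ⇒ 9.
Leveled (Item 1@1, Item 2@1, Item 3@2): d1:5  d2:6  d3:6  d4:6 ⇒ 6.
Reduction 9 − 6 = 3.

3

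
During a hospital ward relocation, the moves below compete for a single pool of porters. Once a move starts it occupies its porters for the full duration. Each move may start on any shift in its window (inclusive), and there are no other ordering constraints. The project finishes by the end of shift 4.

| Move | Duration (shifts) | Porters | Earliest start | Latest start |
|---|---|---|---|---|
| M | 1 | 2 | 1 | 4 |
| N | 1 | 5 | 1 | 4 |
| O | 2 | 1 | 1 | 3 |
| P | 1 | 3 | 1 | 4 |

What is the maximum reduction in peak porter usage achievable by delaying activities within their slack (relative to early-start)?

6

Early-start peak: s1:11  s2:1  s3:0  s4:0 ⇒ 11.
Leveled (M@1, N@2, O@3, P@1): s1:5  s2:5  s3:1  s4:1 ⇒ 5.
Reduction 11 − 5 = 6.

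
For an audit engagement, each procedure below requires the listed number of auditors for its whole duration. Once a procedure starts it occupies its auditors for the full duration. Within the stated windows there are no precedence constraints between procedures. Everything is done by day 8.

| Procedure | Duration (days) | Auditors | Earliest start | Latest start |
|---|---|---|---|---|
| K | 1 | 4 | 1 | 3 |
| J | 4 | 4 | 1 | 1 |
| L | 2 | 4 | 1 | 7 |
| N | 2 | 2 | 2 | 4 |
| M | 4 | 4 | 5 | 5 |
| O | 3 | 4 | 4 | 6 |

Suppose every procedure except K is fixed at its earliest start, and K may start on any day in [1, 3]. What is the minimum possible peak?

10

K@1: d1:12  d2:10  d3:6  d4:8  d5:8  d6:8  d7:4  d8:4 → peak 12
K@2: d1:8  d2:14  d3:6  d4:8  d5:8  d6:8  d7:4  d8:4 → peak 14
K@3: d1:8  d2:10  d3:10  d4:8  d5:8  d6:8  d7:4  d8:4 → peak 10
Best is K@3, peak 10.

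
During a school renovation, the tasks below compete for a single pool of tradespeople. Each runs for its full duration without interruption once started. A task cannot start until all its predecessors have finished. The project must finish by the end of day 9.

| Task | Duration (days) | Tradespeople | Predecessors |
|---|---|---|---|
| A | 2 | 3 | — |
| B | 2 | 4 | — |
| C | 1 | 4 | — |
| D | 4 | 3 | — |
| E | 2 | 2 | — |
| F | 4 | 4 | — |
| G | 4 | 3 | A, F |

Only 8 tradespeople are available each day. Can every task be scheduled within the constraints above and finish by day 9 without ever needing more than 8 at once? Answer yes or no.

Schedule A@1, B@3, C@1, D@5, E@6, F@2, G@6: d1:7  d2:7  d3:8  d4:8  d5:7  d6:8  d7:8  d8:6  d9:3 — peak 8 ≤ 8.

yes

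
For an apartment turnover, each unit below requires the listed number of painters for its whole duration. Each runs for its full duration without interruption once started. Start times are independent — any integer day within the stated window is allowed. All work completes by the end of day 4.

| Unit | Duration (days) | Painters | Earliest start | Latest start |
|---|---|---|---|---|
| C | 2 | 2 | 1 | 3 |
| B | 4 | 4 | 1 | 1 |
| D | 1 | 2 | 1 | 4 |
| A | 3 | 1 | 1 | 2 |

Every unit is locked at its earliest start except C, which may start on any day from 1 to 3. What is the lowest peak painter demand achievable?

7

C@1: d1:9  d2:7  d3:5  d4:4 → peak 9
C@2: d1:7  d2:7  d3:7  d4:4 → peak 7
C@3: d1:7  d2:5  d3:7  d4:6 → peak 7
Best is C@2, peak 7.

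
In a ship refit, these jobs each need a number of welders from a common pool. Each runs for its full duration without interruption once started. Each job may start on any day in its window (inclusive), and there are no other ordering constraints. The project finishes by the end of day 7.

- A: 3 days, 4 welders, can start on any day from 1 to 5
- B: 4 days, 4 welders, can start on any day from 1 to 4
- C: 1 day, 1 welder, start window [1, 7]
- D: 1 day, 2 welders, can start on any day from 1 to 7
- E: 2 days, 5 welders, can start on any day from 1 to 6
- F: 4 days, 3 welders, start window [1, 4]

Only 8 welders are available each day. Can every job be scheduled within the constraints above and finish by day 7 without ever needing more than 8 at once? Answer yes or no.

yes

Schedule A@1, B@1, C@4, D@5, E@6, F@4: d1:8  d2:8  d3:8  d4:8  d5:5  d6:8  d7:8 — peak 8 ≤ 8.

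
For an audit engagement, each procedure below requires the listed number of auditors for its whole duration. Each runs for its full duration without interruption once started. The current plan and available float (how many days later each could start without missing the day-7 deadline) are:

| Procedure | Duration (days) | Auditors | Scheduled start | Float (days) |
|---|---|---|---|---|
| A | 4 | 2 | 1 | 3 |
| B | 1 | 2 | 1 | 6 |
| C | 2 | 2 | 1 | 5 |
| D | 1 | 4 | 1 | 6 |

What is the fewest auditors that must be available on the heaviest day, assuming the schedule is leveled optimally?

4

Early-start (A@1, B@1, C@1, D@1) gives peak 10: d1:10  d2:4  d3:2  d4:2  d5:0  d6:0  d7:0.
Shift C→2, D→5.
Schedule A@1, B@1, C@2, D@5: d1:4  d2:4  d3:4  d4:2  d5:4  d6:0  d7:0 — peak 4.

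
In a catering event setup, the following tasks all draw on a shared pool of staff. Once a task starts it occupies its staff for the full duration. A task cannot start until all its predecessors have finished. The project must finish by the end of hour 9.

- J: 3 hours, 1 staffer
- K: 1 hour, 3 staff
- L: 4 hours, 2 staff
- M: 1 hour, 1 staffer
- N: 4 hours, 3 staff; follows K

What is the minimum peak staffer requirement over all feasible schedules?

3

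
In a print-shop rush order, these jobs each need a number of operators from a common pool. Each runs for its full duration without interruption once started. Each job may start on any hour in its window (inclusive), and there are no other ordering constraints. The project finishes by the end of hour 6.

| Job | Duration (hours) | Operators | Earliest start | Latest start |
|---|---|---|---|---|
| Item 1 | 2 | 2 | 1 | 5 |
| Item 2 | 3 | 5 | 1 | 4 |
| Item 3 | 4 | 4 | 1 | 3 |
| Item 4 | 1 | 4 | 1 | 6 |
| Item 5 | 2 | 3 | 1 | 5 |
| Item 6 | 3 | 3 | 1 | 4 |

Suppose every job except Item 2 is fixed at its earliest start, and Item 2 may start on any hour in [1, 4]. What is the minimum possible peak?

16

Item 2@1: h1:21  h2:17  h3:12  h4:4  h5:0  h6:0 → peak 21
Item 2@2: h1:16  h2:17  h3:12  h4:9  h5:0  h6:0 → peak 17
Item 2@3: h1:16  h2:12  h3:12  h4:9  h5:5  h6:0 → peak 16
Item 2@4: h1:16  h2:12  h3:7  h4:9  h5:5  h6:5 → peak 16
Best is Item 2@3, peak 16.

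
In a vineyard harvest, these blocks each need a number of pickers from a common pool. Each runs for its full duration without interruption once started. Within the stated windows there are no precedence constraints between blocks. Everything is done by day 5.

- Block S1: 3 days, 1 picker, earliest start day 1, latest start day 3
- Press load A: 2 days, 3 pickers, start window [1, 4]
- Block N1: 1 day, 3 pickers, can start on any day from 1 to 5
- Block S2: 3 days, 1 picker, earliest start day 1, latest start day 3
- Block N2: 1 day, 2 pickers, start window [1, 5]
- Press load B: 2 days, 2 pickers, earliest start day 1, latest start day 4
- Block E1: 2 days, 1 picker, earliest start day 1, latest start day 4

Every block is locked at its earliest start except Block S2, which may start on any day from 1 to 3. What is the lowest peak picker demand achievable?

12

Block S2@1: d1:13  d2:8  d3:2  d4:0  d5:0 → peak 13
Block S2@2: d1:12  d2:8  d3:2  d4:1  d5:0 → peak 12
Block S2@3: d1:12  d2:7  d3:2  d4:1  d5:1 → peak 12
Best is Block S2@2, peak 12.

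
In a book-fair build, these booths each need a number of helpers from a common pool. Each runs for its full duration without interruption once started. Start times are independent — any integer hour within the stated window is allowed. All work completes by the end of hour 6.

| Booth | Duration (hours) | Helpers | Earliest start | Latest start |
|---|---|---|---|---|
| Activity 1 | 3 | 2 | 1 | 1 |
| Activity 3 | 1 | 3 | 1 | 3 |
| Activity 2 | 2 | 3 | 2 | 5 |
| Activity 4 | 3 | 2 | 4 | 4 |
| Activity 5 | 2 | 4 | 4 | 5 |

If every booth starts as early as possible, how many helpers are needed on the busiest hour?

Early-start schedule: Activity 1@1, Activity 3@1, Activity 2@2, Activity 4@4, Activity 5@4.
Load per hour: hour 1: 5, hour 2: 5, hour 3: 5, hour 4: 6, hour 5: 6, hour 6: 2.
Peak is 6.

6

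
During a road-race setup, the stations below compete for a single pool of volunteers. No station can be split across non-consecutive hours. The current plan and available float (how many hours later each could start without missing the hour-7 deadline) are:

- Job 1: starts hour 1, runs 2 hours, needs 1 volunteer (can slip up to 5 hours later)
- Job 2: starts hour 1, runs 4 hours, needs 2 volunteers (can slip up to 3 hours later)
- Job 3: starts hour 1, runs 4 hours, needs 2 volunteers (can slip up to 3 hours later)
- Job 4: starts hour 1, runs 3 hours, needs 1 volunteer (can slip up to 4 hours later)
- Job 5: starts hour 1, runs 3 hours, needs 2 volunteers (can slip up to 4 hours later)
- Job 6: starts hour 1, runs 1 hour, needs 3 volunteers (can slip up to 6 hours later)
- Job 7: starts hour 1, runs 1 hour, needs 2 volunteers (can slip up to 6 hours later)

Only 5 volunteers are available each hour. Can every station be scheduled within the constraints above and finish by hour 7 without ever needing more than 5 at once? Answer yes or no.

yes

Schedule Job 1@1, Job 2@1, Job 3@1, Job 4@3, Job 5@5, Job 6@6, Job 7@5: h1:5  h2:5  h3:5  h4:5  h5:5  h6:5  h7:2 — peak 5 ≤ 5.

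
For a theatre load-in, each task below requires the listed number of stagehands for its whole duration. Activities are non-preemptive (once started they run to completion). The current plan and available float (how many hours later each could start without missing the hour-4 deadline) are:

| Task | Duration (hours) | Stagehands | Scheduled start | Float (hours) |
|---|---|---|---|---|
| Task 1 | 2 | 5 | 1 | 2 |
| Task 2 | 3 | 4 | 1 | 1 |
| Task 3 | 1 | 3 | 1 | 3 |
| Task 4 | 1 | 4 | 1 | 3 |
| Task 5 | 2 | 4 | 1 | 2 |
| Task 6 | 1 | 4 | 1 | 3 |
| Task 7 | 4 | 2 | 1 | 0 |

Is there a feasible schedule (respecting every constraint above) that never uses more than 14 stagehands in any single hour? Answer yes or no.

Schedule Task 1@1, Task 2@1, Task 3@1, Task 4@3, Task 5@3, Task 6@4, Task 7@1: h1:14  h2:11  h3:14  h4:10 — peak 14 ≤ 14.

yes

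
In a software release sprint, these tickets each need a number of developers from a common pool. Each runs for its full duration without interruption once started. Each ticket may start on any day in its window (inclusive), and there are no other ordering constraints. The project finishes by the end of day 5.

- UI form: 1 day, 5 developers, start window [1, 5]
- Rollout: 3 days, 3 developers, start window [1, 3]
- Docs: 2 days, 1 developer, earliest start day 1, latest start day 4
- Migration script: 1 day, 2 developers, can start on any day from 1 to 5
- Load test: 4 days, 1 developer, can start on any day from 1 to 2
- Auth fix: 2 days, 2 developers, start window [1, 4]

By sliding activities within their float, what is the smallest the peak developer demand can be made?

6

Early-start (UI form@1, Rollout@1, Docs@1, Migration script@1, Load test@1, Auth fix@1) gives peak 14: d1:14  d2:7  d3:4  d4:1  d5:0.
Shift Rollout→2, Migration script→3, Load test→2, Auth fix→4.
Schedule UI form@1, Rollout@2, Docs@1, Migration script@3, Load test@2, Auth fix@4: d1:6  d2:5  d3:6  d4:6  d5:3 — peak 6.
Total developer-days = 26 over 5 days ⇒ peak ≥ ⌈26/5⌉ = 6, so 6 is optimal.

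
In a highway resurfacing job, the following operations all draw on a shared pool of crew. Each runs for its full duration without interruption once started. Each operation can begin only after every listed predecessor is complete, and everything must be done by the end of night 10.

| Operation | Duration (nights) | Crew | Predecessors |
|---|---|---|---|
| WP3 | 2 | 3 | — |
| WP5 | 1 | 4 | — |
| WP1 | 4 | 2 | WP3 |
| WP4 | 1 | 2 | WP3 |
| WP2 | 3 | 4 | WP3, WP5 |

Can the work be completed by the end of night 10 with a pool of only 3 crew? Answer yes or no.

no

Total crew member-nights = 32; over 10 nights the average is 32/10 > 3, so some night must exceed 3.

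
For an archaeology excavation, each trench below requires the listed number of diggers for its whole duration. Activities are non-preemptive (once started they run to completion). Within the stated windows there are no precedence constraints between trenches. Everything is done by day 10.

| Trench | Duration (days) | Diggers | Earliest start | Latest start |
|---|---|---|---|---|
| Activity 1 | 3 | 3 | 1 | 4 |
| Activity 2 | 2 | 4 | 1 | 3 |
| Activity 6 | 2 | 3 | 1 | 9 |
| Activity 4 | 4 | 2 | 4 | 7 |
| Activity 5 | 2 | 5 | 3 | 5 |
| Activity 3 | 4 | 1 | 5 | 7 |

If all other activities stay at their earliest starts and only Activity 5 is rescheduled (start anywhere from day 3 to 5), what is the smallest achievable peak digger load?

10

Activity 5@3: d1:10  d2:10  d3:8  d4:7  d5:3  d6:3  d7:3  d8:1  d9:0  d10:0 → peak 10
Activity 5@4: d1:10  d2:10  d3:3  d4:7  d5:8  d6:3  d7:3  d8:1  d9:0  d10:0 → peak 10
Activity 5@5: d1:10  d2:10  d3:3  d4:2  d5:8  d6:8  d7:3  d8:1  d9:0  d10:0 → peak 10
Best is Activity 5@3, peak 10.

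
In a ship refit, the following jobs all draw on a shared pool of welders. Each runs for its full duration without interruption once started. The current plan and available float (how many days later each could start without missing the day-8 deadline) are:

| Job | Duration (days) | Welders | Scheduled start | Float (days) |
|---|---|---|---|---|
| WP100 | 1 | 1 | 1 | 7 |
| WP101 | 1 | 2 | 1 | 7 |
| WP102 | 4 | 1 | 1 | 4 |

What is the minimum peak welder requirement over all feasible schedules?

2

Early-start (WP100@1, WP101@1, WP102@1) gives peak 4: d1:4  d2:1  d3:1  d4:1  d5:0  d6:0  d7:0  d8:0.
Shift WP101→2, WP102→3.
Schedule WP100@1, WP101@2, WP102@3: d1:1  d2:2  d3:1  d4:1  d5:1  d6:1  d7:0  d8:0 — peak 2.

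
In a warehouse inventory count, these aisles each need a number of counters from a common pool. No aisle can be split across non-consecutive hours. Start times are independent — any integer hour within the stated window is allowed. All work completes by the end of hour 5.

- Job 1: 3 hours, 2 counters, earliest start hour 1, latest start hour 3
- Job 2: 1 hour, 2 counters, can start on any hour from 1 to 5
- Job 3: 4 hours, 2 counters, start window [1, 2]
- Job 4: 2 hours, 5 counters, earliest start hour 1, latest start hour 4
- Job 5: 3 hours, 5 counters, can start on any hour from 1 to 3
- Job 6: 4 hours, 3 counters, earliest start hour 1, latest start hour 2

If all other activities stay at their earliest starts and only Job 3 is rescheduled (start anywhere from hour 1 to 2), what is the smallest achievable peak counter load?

17

Job 3@1: h1:19  h2:17  h3:12  h4:5  h5:0 → peak 19
Job 3@2: h1:17  h2:17  h3:12  h4:5  h5:2 → peak 17
Best is Job 3@2, peak 17.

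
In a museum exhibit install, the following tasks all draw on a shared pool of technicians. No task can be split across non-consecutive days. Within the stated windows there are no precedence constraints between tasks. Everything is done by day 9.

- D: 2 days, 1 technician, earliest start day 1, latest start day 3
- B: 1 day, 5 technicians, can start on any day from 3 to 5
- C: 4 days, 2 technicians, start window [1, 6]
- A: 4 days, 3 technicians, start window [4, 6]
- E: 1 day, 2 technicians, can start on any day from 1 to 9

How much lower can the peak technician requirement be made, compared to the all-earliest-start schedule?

2

Early-start peak: d1:5  d2:3  d3:7  d4:5  d5:3  d6:3  d7:3  d8:0  d9:0 ⇒ 7.
Leveled (D@1, B@3, C@4, A@4, E@1): d1:3  d2:1  d3:5  d4:5  d5:5  d6:5  d7:5  d8:0  d9:0 ⇒ 5.
Reduction 7 − 5 = 2.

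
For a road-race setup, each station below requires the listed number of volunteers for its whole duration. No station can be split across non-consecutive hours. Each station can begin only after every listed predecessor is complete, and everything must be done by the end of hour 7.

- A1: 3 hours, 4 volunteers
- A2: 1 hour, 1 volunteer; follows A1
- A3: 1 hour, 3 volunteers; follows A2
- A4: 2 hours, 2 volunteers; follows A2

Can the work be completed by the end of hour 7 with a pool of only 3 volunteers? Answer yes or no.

no

The minimum achievable peak is 4; 3 < 4, so no feasible schedule stays within the cap.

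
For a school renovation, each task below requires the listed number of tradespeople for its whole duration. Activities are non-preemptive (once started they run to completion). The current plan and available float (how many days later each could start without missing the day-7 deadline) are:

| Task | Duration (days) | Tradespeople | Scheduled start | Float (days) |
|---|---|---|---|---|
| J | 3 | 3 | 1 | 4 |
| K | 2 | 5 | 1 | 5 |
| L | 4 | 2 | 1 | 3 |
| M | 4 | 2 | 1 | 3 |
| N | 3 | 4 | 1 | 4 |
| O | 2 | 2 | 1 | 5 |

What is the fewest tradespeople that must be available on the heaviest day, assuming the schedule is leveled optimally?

Early-start (J@1, K@1, L@1, M@1, N@1, O@1) gives peak 18: d1:18  d2:18  d3:11  d4:4  d5:0  d6:0  d7:0.
Shift L→3, M→4, N→5, O→3.
Schedule J@1, K@1, L@3, M@4, N@5, O@3: d1:8  d2:8  d3:7  d4:6  d5:8  d6:8  d7:6 — peak 8.
Total tradesperson-days = 51 over 7 days ⇒ peak ≥ ⌈51/7⌉ = 8, so 8 is optimal.

8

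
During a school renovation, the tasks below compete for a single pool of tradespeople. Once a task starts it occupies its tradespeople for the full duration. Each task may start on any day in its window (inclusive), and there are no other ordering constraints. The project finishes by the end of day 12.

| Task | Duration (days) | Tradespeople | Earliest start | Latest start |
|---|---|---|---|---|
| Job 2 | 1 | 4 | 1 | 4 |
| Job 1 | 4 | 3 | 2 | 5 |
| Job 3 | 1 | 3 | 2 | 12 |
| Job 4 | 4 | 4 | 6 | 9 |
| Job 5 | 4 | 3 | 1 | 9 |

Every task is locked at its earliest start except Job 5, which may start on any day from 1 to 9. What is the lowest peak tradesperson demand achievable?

7

Job 5@1: d1:7  d2:9  d3:6  d4:6  d5:3  d6:4  d7:4  d8:4  d9:4  d10:0  d11:0  d12:0 → peak 9
Job 5@2: d1:4  d2:9  d3:6  d4:6  d5:6  d6:4  d7:4  d8:4  d9:4  d10:0  d11:0  d12:0 → peak 9
Job 5@3: d1:4  d2:6  d3:6  d4:6  d5:6  d6:7  d7:4  d8:4  d9:4  d10:0  d11:0  d12:0 → peak 7
Job 5@4: d1:4  d2:6  d3:3  d4:6  d5:6  d6:7  d7:7  d8:4  d9:4  d10:0  d11:0  d12:0 → peak 7
Job 5@5: d1:4  d2:6  d3:3  d4:3  d5:6  d6:7  d7:7  d8:7  d9:4  d10:0  d11:0  d12:0 → peak 7
Job 5@6: d1:4  d2:6  d3:3  d4:3  d5:3  d6:7  d7:7  d8:7  d9:7  d10:0  d11:0  d12:0 → peak 7
Job 5@7: d1:4  d2:6  d3:3  d4:3  d5:3  d6:4  d7:7  d8:7  d9:7  d10:3  d11:0  d12:0 → peak 7
Job 5@8: d1:4  d2:6  d3:3  d4:3  d5:3  d6:4  d7:4  d8:7  d9:7  d10:3  d11:3  d12:0 → peak 7
Job 5@9: d1:4  d2:6  d3:3  d4:3  d5:3  d6:4  d7:4  d8:4  d9:7  d10:3  d11:3  d12:3 → peak 7
Best is Job 5@3, peak 7.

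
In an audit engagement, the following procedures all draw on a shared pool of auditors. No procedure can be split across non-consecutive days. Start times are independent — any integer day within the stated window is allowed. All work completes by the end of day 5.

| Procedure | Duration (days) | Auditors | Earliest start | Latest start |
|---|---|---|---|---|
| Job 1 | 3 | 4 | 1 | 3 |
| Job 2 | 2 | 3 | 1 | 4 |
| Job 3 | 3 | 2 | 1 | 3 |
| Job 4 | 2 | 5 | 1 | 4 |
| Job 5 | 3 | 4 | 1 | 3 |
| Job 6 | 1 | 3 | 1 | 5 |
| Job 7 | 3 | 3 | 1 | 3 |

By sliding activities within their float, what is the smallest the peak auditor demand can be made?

Early-start (Job 1@1, Job 2@1, Job 3@1, Job 4@1, Job 5@1, Job 6@1, Job 7@1) gives peak 24: d1:24  d2:21  d3:13  d4:0  d5:0.
Shift Job 4→4, Job 6→4, Job 7→3.
Schedule Job 1@1, Job 2@1, Job 3@1, Job 4@4, Job 5@1, Job 6@4, Job 7@3: d1:13  d2:13  d3:13  d4:11  d5:8 — peak 13.

13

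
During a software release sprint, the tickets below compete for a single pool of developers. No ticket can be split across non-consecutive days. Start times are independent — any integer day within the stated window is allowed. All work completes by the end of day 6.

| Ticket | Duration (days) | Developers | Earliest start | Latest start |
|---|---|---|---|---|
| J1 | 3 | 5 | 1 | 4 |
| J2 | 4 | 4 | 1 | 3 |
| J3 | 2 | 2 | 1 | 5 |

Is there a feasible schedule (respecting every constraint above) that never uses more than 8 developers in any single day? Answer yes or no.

no

The minimum achievable peak is 9; 8 < 9, so no feasible schedule stays within the cap.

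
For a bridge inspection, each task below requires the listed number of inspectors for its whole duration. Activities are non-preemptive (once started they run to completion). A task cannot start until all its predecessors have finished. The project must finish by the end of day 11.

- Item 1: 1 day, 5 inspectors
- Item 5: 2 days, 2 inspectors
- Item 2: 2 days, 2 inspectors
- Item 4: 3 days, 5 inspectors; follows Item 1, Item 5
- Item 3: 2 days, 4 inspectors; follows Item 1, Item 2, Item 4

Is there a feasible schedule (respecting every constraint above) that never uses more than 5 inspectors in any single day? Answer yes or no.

yes

Schedule Item 1@1, Item 5@2, Item 2@2, Item 4@4, Item 3@7: d1:5  d2:4  d3:4  d4:5  d5:5  d6:5  d7:4  d8:4  d9:0  d10:0  d11:0 — peak 5 ≤ 5.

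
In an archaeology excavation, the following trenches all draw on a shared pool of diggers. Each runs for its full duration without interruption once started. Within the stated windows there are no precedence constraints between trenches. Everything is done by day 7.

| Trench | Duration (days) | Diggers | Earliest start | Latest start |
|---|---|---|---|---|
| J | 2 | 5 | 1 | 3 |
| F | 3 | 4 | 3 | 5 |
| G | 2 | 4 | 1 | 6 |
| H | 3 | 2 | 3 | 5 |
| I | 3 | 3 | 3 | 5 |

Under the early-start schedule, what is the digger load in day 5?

9

At early start, day 5 has: F, H, I.
Demand: 4 + 2 + 3 = 9.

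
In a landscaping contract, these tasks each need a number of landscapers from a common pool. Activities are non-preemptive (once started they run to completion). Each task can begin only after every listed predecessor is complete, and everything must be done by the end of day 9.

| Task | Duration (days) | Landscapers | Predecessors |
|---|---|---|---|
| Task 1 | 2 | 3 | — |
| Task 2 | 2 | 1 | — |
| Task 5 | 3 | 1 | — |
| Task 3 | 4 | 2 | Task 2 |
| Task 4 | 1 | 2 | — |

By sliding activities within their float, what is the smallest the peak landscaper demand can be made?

3

Early-start (Task 1@1, Task 2@1, Task 5@1, Task 3@3, Task 4@1) gives peak 7: d1:7  d2:5  d3:3  d4:2  d5:2  d6:2  d7:0  d8:0  d9:0.
Shift Task 2→3, Task 5→3, Task 3→5, Task 4→9.
Schedule Task 1@1, Task 2@3, Task 5@3, Task 3@5, Task 4@9: d1:3  d2:3  d3:2  d4:2  d5:3  d6:2  d7:2  d8:2  d9:2 — peak 3.
Total landscaper-days = 21 over 9 days ⇒ peak ≥ ⌈21/9⌉ = 3, so 3 is optimal.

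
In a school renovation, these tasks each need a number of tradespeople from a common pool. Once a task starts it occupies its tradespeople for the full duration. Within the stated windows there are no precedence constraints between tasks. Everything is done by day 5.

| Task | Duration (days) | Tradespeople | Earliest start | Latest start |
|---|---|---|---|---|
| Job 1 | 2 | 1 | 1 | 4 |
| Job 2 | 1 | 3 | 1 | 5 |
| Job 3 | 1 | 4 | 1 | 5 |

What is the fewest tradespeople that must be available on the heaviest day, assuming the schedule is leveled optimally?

4

Early-start (Job 1@1, Job 2@1, Job 3@1) gives peak 8: d1:8  d2:1  d3:0  d4:0  d5:0.
Shift Job 3→3.
Schedule Job 1@1, Job 2@1, Job 3@3: d1:4  d2:1  d3:4  d4:0  d5:0 — peak 4.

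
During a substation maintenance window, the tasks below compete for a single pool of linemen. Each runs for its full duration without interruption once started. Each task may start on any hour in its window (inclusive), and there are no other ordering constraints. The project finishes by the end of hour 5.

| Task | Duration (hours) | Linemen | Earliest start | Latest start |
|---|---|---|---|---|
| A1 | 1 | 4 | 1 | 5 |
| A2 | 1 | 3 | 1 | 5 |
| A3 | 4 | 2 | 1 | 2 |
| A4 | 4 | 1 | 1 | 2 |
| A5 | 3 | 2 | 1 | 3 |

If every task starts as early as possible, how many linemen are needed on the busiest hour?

12

Early-start schedule: A1@1, A2@1, A3@1, A4@1, A5@1.
Load per hour: hour 1: 12, hour 2: 5, hour 3: 5, hour 4: 3, hour 5: 0.
Peak is 12.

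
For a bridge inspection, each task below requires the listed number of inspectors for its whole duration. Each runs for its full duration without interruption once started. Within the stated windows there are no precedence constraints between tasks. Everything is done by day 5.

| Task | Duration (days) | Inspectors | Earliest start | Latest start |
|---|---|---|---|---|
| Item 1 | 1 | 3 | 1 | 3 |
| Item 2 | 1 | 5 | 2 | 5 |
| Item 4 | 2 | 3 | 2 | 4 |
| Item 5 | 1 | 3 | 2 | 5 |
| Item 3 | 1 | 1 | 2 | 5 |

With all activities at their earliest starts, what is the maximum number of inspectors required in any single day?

12

Early-start schedule: Item 1@1, Item 2@2, Item 4@2, Item 5@2, Item 3@2.
Load per day: day 1: 3, day 2: 12, day 3: 3, day 4: 0, day 5: 0.
Peak is 12.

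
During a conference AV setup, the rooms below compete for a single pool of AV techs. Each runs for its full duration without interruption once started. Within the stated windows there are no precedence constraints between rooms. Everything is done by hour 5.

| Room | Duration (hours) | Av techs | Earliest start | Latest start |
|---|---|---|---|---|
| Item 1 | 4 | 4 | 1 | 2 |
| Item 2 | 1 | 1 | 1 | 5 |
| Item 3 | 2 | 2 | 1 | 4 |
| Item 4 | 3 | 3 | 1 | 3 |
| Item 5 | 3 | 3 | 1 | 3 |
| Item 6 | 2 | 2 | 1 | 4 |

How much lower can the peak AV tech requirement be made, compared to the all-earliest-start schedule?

5

Early-start peak: h1:15  h2:14  h3:10  h4:4  h5:0 ⇒ 15.
Leveled (Item 1@1, Item 2@1, Item 3@1, Item 4@1, Item 5@3, Item 6@4): h1:10  h2:9  h3:10  h4:9  h5:5 ⇒ 10.
Reduction 15 − 10 = 5.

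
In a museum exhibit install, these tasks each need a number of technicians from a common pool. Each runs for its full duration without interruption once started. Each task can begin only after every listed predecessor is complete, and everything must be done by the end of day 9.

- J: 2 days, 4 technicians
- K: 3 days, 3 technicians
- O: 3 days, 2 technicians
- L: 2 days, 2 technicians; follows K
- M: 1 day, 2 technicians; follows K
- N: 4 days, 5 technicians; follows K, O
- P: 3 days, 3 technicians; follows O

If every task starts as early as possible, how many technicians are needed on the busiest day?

Early-start schedule: J@1, K@1, O@1, L@4, M@4, N@4, P@4.
Load per day: day 1: 9, day 2: 9, day 3: 5, day 4: 12, day 5: 10, day 6: 8, day 7: 5, day 8: 0, day 9: 0.
Peak is 12.

12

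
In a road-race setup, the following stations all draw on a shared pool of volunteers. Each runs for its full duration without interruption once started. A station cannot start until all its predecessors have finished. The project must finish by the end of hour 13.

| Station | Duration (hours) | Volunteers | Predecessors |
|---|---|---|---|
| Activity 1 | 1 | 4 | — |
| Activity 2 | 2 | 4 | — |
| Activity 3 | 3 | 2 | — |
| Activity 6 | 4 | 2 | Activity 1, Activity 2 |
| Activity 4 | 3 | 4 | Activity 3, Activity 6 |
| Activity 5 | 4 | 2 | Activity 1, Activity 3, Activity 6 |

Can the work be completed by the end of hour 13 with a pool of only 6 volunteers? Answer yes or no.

yes

Schedule Activity 1@1, Activity 2@2, Activity 3@1, Activity 6@4, Activity 4@8, Activity 5@8: h1:6  h2:6  h3:6  h4:2  h5:2  h6:2  h7:2  h8:6  h9:6  h10:6  h11:2  h12:0  h13:0 — peak 6 ≤ 6.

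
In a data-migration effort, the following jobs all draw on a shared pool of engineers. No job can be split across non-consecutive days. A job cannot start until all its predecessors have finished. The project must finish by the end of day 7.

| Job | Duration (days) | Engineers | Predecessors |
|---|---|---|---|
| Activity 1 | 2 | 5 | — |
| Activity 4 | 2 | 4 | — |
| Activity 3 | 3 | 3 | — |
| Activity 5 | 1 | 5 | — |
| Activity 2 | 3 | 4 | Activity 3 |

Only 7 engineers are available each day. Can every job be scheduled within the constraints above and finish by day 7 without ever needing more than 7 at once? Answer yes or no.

The minimum achievable peak is 8; 7 < 8, so no feasible schedule stays within the cap.

no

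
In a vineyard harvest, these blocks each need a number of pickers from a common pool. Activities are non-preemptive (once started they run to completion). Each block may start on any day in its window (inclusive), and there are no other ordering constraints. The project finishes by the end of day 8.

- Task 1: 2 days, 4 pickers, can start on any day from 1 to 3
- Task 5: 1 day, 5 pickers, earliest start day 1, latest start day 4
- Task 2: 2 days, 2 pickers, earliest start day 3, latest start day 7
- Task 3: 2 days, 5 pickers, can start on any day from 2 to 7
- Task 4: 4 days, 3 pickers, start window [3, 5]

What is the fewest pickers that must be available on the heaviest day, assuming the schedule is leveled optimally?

Early-start (Task 1@1, Task 5@1, Task 2@3, Task 3@2, Task 4@3) gives peak 10: d1:9  d2:9  d3:10  d4:5  d5:3  d6:3  d7:0  d8:0.
Shift Task 1→2, Task 2→4, Task 3→7.
Schedule Task 1@2, Task 5@1, Task 2@4, Task 3@7, Task 4@3: d1:5  d2:4  d3:7  d4:5  d5:5  d6:3  d7:5  d8:5 — peak 7.

7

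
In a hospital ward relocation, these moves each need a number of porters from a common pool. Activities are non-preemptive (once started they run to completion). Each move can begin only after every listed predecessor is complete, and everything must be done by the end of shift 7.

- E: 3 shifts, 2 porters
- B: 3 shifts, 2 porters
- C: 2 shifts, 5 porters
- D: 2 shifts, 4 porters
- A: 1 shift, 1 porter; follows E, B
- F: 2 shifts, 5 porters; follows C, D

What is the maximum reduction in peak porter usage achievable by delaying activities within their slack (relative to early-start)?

Early-start peak: s1:13  s2:13  s3:9  s4:6  s5:0  s6:0  s7:0 ⇒ 13.
Leveled (E@1, B@3, C@1, D@4, A@6, F@6): s1:7  s2:7  s3:4  s4:6  s5:6  s6:6  s7:5 ⇒ 7.
Reduction 13 − 7 = 6.

6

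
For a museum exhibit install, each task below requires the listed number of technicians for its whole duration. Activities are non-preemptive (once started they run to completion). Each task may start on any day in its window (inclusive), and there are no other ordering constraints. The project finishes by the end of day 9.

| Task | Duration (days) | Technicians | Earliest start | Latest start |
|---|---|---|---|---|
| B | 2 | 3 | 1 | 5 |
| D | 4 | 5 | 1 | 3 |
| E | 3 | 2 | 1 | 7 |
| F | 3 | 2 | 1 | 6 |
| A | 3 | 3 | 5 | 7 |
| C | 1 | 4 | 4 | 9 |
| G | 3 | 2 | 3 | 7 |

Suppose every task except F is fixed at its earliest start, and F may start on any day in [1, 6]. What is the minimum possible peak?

11

F@1: d1:12  d2:12  d3:11  d4:11  d5:5  d6:3  d7:3  d8:0  d9:0 → peak 12
F@2: d1:10  d2:12  d3:11  d4:13  d5:5  d6:3  d7:3  d8:0  d9:0 → peak 13
F@3: d1:10  d2:10  d3:11  d4:13  d5:7  d6:3  d7:3  d8:0  d9:0 → peak 13
F@4: d1:10  d2:10  d3:9  d4:13  d5:7  d6:5  d7:3  d8:0  d9:0 → peak 13
F@5: d1:10  d2:10  d3:9  d4:11  d5:7  d6:5  d7:5  d8:0  d9:0 → peak 11
F@6: d1:10  d2:10  d3:9  d4:11  d5:5  d6:5  d7:5  d8:2  d9:0 → peak 11
Best is F@5, peak 11.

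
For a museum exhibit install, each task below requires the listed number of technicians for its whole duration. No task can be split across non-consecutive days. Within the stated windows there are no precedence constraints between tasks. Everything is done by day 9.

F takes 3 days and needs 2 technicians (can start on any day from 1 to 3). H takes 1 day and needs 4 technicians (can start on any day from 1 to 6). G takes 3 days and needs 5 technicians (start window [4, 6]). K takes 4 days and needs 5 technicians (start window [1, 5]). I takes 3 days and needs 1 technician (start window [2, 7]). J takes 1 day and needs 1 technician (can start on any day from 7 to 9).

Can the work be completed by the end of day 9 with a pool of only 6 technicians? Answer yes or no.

The minimum achievable peak is 7; 6 < 7, so no feasible schedule stays within the cap.

no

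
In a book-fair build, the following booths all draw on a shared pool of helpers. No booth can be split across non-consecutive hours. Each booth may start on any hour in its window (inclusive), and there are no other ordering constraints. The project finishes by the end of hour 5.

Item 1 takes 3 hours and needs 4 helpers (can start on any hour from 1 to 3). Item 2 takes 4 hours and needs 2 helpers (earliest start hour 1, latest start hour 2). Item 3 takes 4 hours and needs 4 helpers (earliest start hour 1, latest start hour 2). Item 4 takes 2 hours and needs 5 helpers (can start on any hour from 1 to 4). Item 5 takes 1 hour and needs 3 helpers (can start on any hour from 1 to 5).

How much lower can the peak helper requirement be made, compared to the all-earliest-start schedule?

Early-start peak: h1:18  h2:15  h3:10  h4:6  h5:0 ⇒ 18.
Leveled (Item 1@1, Item 2@1, Item 3@1, Item 4@4, Item 5@5): h1:10  h2:10  h3:10  h4:11  h5:8 ⇒ 11.
Reduction 18 − 11 = 7.

7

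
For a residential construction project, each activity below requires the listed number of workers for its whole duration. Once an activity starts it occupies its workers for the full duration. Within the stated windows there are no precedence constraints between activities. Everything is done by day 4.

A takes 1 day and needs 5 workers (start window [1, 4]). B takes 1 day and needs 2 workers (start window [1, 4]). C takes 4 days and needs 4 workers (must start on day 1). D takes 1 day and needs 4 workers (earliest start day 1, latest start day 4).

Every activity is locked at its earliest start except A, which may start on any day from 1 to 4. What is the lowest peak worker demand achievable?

10

A@1: d1:15  d2:4  d3:4  d4:4 → peak 15
A@2: d1:10  d2:9  d3:4  d4:4 → peak 10
A@3: d1:10  d2:4  d3:9  d4:4 → peak 10
A@4: d1:10  d2:4  d3:4  d4:9 → peak 10
Best is A@2, peak 10.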